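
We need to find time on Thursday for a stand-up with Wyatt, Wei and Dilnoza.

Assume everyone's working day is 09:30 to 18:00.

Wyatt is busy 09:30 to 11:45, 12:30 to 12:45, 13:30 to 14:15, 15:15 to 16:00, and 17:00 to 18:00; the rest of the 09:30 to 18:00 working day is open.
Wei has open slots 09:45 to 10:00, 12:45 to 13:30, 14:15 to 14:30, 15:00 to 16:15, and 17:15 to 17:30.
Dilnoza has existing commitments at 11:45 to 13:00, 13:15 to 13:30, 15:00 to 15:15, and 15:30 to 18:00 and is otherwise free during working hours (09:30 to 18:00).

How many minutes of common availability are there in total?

Wyatt free within 09:30–18:00: 11:45–12:30, 12:45–13:30, 14:15–15:15, 16:00–17:00.
Dilnoza free within 09:30–18:00: 09:30–11:45, 13:00–13:15, 13:30–15:00, 15:15–15:30.
Wyatt ∩ Wei: 12:45–13:30, 14:15–14:30, 15:00–15:15, 16:00–16:15.
Wyatt ∩ Wei ∩ Dilnoza: 13:00–13:15, 14:15–14:30.
Total common minutes: 15 + 15 = 30.

30 minutes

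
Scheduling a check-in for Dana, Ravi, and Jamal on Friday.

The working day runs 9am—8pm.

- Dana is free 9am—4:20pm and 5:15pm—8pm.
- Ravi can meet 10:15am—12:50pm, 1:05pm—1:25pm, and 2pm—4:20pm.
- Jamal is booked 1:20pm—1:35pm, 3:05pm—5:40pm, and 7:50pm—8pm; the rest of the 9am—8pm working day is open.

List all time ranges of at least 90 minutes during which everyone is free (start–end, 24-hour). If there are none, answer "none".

10:15–12:50

Jamal free within 09:00–20:00: 09:00–13:20, 13:35–15:05, 17:40–19:50.
Dana ∩ Ravi: 10:15–12:50, 13:05–13:25, 14:00–16:20.
Dana ∩ Ravi ∩ Jamal: 10:15–12:50, 13:05–13:20, 14:00–15:05.
Windows ≥ 90 min: 10:15–12:50.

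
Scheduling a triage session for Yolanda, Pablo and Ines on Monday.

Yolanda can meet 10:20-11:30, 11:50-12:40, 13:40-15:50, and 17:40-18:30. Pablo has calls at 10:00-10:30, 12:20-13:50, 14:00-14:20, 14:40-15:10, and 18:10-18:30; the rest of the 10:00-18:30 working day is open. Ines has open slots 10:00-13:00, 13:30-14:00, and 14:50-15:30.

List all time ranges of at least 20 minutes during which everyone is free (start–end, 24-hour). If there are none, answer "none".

Pablo free within 10:00–18:30: 10:30–12:20, 13:50–14:00, 14:20–14:40, 15:10–18:10.
Yolanda ∩ Pablo: 10:30–11:30, 11:50–12:20, 13:50–14:00, 14:20–14:40, 15:10–15:50, 17:40–18:10.
Yolanda ∩ Pablo ∩ Ines: 10:30–11:30, 11:50–12:20, 13:50–14:00, 15:10–15:30.
Windows ≥ 20 min: 10:30–11:30, 11:50–12:20, 15:10–15:30.

10:30–11:30, 11:50–12:20, 15:10–15:30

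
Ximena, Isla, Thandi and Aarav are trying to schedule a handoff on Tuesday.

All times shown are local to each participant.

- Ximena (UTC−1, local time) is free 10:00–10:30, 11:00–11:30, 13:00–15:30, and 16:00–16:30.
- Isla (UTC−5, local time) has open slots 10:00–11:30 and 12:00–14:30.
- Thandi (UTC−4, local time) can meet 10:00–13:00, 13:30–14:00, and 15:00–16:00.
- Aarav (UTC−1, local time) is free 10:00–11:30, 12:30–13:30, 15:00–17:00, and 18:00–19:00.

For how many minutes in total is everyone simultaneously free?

Ximena → UTC: 11:00–11:30, 12:00–12:30, 14:00–16:30, 17:00–17:30.
Isla → UTC: 15:00–16:30, 17:00–19:30.
Thandi → UTC: 14:00–17:00, 17:30–18:00, 19:00–20:00.
Aarav → UTC: 11:00–12:30, 13:30–14:30, 16:00–18:00, 19:00–20:00.
Ximena ∩ Isla: 15:00–16:30, 17:00–17:30.
Ximena ∩ Isla ∩ Thandi: 15:00–16:30.
Ximena ∩ Isla ∩ Thandi ∩ Aarav: 16:00–16:30.
Total common minutes: 30.

30 minutes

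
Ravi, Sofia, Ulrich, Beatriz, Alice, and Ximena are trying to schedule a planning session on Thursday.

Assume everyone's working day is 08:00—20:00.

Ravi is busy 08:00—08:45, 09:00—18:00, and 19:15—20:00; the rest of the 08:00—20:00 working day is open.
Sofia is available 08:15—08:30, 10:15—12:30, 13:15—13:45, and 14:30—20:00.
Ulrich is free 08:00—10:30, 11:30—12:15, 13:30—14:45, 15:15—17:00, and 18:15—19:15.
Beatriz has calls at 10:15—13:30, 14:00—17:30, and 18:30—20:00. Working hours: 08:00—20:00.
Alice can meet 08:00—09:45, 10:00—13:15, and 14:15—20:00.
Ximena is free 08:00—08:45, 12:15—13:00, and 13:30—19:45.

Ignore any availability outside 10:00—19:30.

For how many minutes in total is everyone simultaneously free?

15 minutes

Ravi free within 08:00–20:00: 08:45–09:00, 18:00–19:15.
Beatriz free within 08:00–20:00: 08:00–10:15, 13:30–14:00, 17:30–18:30.
Ravi ∩ Sofia: 18:00–19:15.
Ravi ∩ Sofia ∩ Ulrich: 18:15–19:15.
Ravi ∩ Sofia ∩ Ulrich ∩ Beatriz: 18:15–18:30.
Ravi ∩ Sofia ∩ Ulrich ∩ Beatriz ∩ Alice: 18:15–18:30.
Ravi ∩ Sofia ∩ Ulrich ∩ Beatriz ∩ Alice ∩ Ximena: 18:15–18:30.
Restricted to 10:00–19:30: 18:15–18:30.
Total common minutes: 15.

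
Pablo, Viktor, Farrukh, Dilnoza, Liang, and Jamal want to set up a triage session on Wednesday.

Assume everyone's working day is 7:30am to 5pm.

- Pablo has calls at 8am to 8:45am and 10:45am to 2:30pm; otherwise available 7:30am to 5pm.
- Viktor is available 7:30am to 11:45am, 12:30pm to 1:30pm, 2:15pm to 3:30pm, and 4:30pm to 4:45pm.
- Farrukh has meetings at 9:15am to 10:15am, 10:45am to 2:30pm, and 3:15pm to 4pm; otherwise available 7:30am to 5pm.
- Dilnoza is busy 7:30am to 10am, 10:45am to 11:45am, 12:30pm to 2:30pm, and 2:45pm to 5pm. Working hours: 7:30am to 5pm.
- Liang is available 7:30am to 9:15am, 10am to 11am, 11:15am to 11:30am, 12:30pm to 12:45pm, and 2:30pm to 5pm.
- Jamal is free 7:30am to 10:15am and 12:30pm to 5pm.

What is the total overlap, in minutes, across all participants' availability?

15 minutes

Pablo free within 07:30–17:00: 07:30–08:00, 08:45–10:45, 14:30–17:00.
Farrukh free within 07:30–17:00: 07:30–09:15, 10:15–10:45, 14:30–15:15, 16:00–17:00.
Dilnoza free within 07:30–17:00: 10:00–10:45, 11:45–12:30, 14:30–14:45.
Pablo ∩ Viktor: 07:30–08:00, 08:45–10:45, 14:30–15:30, 16:30–16:45.
Pablo ∩ Viktor ∩ Farrukh: 07:30–08:00, 08:45–09:15, 10:15–10:45, 14:30–15:15, 16:30–16:45.
Pablo ∩ Viktor ∩ Farrukh ∩ Dilnoza: 10:15–10:45, 14:30–14:45.
Pablo ∩ Viktor ∩ Farrukh ∩ Dilnoza ∩ Liang: 10:15–10:45, 14:30–14:45.
Pablo ∩ Viktor ∩ Farrukh ∩ Dilnoza ∩ Liang ∩ Jamal: 14:30–14:45.
Total common minutes: 15.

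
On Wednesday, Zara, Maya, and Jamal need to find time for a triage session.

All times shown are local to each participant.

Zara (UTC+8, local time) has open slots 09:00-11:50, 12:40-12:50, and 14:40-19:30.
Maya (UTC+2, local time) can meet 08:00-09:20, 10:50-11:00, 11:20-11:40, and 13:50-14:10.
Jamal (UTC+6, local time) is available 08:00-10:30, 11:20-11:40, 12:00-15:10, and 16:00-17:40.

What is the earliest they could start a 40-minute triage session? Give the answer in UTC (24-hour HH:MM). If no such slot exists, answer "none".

Zara → UTC: 01:00–03:50, 04:40–04:50, 06:40–11:30.
Maya → UTC: 06:00–07:20, 08:50–09:00, 09:20–09:40, 11:50–12:10.
Jamal → UTC: 02:00–04:30, 05:20–05:40, 06:00–09:10, 10:00–11:40.
Zara ∩ Maya: 06:40–07:20, 08:50–09:00, 09:20–09:40.
Zara ∩ Maya ∩ Jamal: 06:40–07:20, 08:50–09:00.
Windows ≥ 40 min: 06:40–07:20.
Earliest such window starts at 06:40.

06:40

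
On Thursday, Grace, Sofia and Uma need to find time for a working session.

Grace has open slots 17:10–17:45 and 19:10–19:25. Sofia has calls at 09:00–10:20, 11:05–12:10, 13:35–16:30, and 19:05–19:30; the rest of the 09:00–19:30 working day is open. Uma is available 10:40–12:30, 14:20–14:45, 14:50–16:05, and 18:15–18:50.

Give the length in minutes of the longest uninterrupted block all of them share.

Sofia free within 09:00–19:30: 10:20–11:05, 12:10–13:35, 16:30–19:05.
Grace ∩ Sofia: 17:10–17:45.
Grace ∩ Sofia ∩ Uma: (none).
No common window.

0 minutes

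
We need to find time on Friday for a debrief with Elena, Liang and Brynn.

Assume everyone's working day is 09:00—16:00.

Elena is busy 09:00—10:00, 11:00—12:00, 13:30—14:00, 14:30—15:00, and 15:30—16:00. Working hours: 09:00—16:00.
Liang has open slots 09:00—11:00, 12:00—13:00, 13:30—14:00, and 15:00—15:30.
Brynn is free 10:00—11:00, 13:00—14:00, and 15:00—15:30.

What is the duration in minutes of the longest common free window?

Elena free within 09:00–16:00: 10:00–11:00, 12:00–13:30, 14:00–14:30, 15:00–15:30.
Elena ∩ Liang: 10:00–11:00, 12:00–13:00, 15:00–15:30.
Elena ∩ Liang ∩ Brynn: 10:00–11:00, 15:00–15:30.
Common window lengths: 60, 30 min; longest is 60.

60 minutes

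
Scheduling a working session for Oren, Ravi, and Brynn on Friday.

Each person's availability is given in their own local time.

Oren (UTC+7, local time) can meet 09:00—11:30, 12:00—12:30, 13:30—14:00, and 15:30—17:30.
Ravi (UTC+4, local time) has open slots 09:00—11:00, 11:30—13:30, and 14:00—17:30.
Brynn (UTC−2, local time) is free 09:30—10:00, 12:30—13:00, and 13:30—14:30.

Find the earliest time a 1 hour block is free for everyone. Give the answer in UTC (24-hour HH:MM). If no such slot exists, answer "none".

none

Oren → UTC: 02:00–04:30, 05:00–05:30, 06:30–07:00, 08:30–10:30.
Ravi → UTC: 05:00–07:00, 07:30–09:30, 10:00–13:30.
Brynn → UTC: 11:30–12:00, 14:30–15:00, 15:30–16:30.
Oren ∩ Ravi: 05:00–05:30, 06:30–07:00, 08:30–09:30, 10:00–10:30.
Oren ∩ Ravi ∩ Brynn: (none).
Windows ≥ 60 min: (none).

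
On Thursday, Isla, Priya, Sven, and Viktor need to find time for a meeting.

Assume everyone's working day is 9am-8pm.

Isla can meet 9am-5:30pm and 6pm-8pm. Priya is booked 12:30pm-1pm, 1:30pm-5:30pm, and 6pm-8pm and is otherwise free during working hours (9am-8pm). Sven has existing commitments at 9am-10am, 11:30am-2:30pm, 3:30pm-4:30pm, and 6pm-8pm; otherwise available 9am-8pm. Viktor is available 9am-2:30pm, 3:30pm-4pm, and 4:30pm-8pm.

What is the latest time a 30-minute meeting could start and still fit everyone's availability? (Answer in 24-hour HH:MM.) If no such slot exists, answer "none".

Priya free within 09:00–20:00: 09:00–12:30, 13:00–13:30, 17:30–18:00.
Sven free within 09:00–20:00: 10:00–11:30, 14:30–15:30, 16:30–18:00.
Isla ∩ Priya: 09:00–12:30, 13:00–13:30.
Isla ∩ Priya ∩ Sven: 10:00–11:30.
Isla ∩ Priya ∩ Sven ∩ Viktor: 10:00–11:30.
Windows ≥ 30 min: 10:00–11:30.
Latest start in the last window 10:00–11:30 is 11:30 − 30 min = 11:00.

11:00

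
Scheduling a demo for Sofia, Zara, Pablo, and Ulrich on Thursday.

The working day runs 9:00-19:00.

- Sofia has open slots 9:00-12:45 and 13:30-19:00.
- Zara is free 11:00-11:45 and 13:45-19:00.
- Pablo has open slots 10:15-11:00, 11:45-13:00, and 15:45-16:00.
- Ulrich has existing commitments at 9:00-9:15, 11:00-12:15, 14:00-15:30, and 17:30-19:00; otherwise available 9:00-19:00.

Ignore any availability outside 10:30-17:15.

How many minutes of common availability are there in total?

15 minutes

Ulrich free within 09:00–19:00: 09:15–11:00, 12:15–14:00, 15:30–17:30.
Sofia ∩ Zara: 11:00–11:45, 13:45–19:00.
Sofia ∩ Zara ∩ Pablo: 15:45–16:00.
Sofia ∩ Zara ∩ Pablo ∩ Ulrich: 15:45–16:00.
Restricted to 10:30–17:15: 15:45–16:00.
Total common minutes: 15.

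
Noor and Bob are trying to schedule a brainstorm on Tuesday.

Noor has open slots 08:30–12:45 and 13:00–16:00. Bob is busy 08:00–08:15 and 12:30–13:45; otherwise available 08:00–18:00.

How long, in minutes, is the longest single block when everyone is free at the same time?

240 minutes

Bob free within 08:00–18:00: 08:15–12:30, 13:45–18:00.
Noor ∩ Bob: 08:30–12:30, 13:45–16:00.
Common window lengths: 240, 135 min; longest is 240.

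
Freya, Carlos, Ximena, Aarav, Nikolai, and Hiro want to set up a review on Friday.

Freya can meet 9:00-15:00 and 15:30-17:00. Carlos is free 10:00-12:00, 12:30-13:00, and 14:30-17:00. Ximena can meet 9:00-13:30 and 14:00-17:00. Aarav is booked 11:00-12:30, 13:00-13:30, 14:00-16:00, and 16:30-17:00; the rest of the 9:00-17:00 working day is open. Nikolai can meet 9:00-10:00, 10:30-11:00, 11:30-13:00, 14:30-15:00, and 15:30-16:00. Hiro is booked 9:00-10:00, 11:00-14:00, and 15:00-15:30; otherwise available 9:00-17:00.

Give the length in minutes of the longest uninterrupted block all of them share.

30 minutes

Aarav free within 09:00–17:00: 09:00–11:00, 12:30–13:00, 13:30–14:00, 16:00–16:30.
Hiro free within 09:00–17:00: 10:00–11:00, 14:00–15:00, 15:30–17:00.
Freya ∩ Carlos: 10:00–12:00, 12:30–13:00, 14:30–15:00, 15:30–17:00.
Freya ∩ Carlos ∩ Ximena: 10:00–12:00, 12:30–13:00, 14:30–15:00, 15:30–17:00.
Freya ∩ Carlos ∩ Ximena ∩ Aarav: 10:00–11:00, 12:30–13:00, 16:00–16:30.
Freya ∩ Carlos ∩ Ximena ∩ Aarav ∩ Nikolai: 10:30–11:00, 12:30–13:00.
Freya ∩ Carlos ∩ Ximena ∩ Aarav ∩ Nikolai ∩ Hiro: 10:30–11:00.
Single common window of 30 minutes.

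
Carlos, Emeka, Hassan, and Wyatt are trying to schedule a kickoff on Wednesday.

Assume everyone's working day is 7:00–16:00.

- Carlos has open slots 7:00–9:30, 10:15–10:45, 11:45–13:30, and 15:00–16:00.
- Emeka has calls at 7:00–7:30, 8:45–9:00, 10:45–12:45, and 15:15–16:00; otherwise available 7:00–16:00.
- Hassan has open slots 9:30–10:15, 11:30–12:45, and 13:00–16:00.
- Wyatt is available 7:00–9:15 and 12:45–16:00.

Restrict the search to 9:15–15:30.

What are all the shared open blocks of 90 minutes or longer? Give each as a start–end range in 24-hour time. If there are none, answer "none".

none

Emeka free within 07:00–16:00: 07:30–08:45, 09:00–10:45, 12:45–15:15.
Carlos ∩ Emeka: 07:30–08:45, 09:00–09:30, 10:15–10:45, 12:45–13:30, 15:00–15:15.
Carlos ∩ Emeka ∩ Hassan: 13:00–13:30, 15:00–15:15.
Carlos ∩ Emeka ∩ Hassan ∩ Wyatt: 13:00–13:30, 15:00–15:15.
Restricted to 09:15–15:30: 13:00–13:30, 15:00–15:15.
Windows ≥ 90 min: (none).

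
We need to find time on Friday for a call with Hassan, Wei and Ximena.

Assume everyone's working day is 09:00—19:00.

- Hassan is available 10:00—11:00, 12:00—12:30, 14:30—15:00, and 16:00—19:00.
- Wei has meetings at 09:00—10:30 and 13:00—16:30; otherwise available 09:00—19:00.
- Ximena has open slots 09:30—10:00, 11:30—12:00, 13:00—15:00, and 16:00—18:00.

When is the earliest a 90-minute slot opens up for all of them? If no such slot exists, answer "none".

16:30

Wei free within 09:00–19:00: 10:30–13:00, 16:30–19:00.
Hassan ∩ Wei: 10:30–11:00, 12:00–12:30, 16:30–19:00.
Hassan ∩ Wei ∩ Ximena: 16:30–18:00.
Windows ≥ 90 min: 16:30–18:00.
Earliest such window starts at 16:30.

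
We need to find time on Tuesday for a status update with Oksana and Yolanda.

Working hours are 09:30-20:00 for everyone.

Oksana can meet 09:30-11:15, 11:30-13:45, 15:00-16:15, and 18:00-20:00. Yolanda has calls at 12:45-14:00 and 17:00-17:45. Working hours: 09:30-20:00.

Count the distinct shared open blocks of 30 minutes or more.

4

Yolanda free within 09:30–20:00: 09:30–12:45, 14:00–17:00, 17:45–20:00.
Oksana ∩ Yolanda: 09:30–11:15, 11:30–12:45, 15:00–16:15, 18:00–20:00.
Windows ≥ 30 min: 09:30–11:15, 11:30–12:45, 15:00–16:15, 18:00–20:00.
That's 4 windows.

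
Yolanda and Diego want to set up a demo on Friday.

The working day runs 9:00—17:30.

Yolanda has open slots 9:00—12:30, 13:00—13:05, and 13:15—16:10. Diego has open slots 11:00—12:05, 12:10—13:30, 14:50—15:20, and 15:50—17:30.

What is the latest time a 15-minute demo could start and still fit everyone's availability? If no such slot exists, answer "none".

Yolanda ∩ Diego: 11:00–12:05, 12:10–12:30, 13:00–13:05, 13:15–13:30, 14:50–15:20, 15:50–16:10.
Windows ≥ 15 min: 11:00–12:05, 12:10–12:30, 13:15–13:30, 14:50–15:20, 15:50–16:10.
Latest start in the last window 15:50–16:10 is 16:10 − 15 min = 15:55.

15:55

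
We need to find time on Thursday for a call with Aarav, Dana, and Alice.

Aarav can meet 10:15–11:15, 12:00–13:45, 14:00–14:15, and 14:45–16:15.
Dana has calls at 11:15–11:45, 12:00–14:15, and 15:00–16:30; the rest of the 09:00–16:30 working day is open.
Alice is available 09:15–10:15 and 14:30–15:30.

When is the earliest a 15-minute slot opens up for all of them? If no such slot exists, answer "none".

14:45

Dana free within 09:00–16:30: 09:00–11:15, 11:45–12:00, 14:15–15:00.
Aarav ∩ Dana: 10:15–11:15, 14:45–15:00.
Aarav ∩ Dana ∩ Alice: 14:45–15:00.
Windows ≥ 15 min: 14:45–15:00.
Earliest such window starts at 14:45.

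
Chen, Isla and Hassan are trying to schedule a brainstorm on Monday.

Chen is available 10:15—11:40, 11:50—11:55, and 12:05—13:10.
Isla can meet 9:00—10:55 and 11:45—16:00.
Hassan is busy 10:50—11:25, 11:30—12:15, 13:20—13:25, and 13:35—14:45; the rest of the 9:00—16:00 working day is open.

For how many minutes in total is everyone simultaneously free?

Hassan free within 09:00–16:00: 09:00–10:50, 11:25–11:30, 12:15–13:20, 13:25–13:35, 14:45–16:00.
Chen ∩ Isla: 10:15–10:55, 11:50–11:55, 12:05–13:10.
Chen ∩ Isla ∩ Hassan: 10:15–10:50, 12:15–13:10.
Total common minutes: 35 + 55 = 90.

90 minutes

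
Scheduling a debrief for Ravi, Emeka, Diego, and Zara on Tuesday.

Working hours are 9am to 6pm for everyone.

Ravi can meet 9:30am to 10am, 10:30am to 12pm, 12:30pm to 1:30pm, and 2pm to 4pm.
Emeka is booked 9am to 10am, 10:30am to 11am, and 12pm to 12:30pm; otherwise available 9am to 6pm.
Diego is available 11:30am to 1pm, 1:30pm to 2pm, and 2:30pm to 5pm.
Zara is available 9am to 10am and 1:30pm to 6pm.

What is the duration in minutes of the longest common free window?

90 minutes

Emeka free within 09:00–18:00: 10:00–10:30, 11:00–12:00, 12:30–18:00.
Ravi ∩ Emeka: 11:00–12:00, 12:30–13:30, 14:00–16:00.
Ravi ∩ Emeka ∩ Diego: 11:30–12:00, 12:30–13:00, 14:30–16:00.
Ravi ∩ Emeka ∩ Diego ∩ Zara: 14:30–16:00.
Single common window of 90 minutes.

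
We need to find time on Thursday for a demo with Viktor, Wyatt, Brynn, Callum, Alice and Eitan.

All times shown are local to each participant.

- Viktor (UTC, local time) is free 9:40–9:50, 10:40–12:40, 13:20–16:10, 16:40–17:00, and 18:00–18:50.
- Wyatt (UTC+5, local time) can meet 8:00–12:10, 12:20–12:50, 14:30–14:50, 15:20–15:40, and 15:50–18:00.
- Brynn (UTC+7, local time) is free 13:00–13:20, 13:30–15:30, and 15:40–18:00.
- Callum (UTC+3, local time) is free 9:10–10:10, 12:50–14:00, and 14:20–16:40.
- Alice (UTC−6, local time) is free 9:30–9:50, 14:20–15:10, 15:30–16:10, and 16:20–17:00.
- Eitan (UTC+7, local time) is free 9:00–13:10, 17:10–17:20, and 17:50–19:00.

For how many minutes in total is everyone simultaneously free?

0 minutes

Viktor → UTC: 09:40–09:50, 10:40–12:40, 13:20–16:10, 16:40–17:00, 18:00–18:50.
Wyatt → UTC: 03:00–07:10, 07:20–07:50, 09:30–09:50, 10:20–10:40, 10:50–13:00.
Brynn → UTC: 06:00–06:20, 06:30–08:30, 08:40–11:00.
Callum → UTC: 06:10–07:10, 09:50–11:00, 11:20–13:40.
Alice → UTC: 15:30–15:50, 20:20–21:10, 21:30–22:10, 22:20–23:00.
Eitan → UTC: 02:00–06:10, 10:10–10:20, 10:50–12:00.
Viktor ∩ Wyatt: 09:40–09:50, 10:50–12:40.
Viktor ∩ Wyatt ∩ Brynn: 09:40–09:50, 10:50–11:00.
Viktor ∩ Wyatt ∩ Brynn ∩ Callum: 10:50–11:00.
Viktor ∩ Wyatt ∩ Brynn ∩ Callum ∩ Alice: (none).
Viktor ∩ Wyatt ∩ Brynn ∩ Callum ∩ Alice ∩ Eitan: (none).
Total common minutes: 0.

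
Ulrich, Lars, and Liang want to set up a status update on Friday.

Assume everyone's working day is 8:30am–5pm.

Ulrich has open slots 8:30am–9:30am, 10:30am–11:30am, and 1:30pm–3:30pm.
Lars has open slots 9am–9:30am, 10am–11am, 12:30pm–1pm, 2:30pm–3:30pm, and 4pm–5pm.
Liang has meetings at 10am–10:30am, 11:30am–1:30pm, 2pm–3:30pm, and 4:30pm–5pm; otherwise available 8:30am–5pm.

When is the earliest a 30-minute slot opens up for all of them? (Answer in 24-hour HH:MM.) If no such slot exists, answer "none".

09:00

Liang free within 08:30–17:00: 08:30–10:00, 10:30–11:30, 13:30–14:00, 15:30–16:30.
Ulrich ∩ Lars: 09:00–09:30, 10:30–11:00, 14:30–15:30.
Ulrich ∩ Lars ∩ Liang: 09:00–09:30, 10:30–11:00.
Windows ≥ 30 min: 09:00–09:30, 10:30–11:00.
Earliest such window starts at 09:00.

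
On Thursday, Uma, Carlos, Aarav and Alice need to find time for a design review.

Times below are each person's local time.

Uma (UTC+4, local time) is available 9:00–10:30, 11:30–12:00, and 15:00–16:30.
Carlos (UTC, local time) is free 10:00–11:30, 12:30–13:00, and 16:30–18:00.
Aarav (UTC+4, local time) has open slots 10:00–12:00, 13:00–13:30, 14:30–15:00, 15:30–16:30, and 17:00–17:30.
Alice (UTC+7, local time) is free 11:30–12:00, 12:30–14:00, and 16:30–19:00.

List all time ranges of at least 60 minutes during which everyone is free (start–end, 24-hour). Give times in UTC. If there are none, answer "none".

Uma → UTC: 05:00–06:30, 07:30–08:00, 11:00–12:30.
Carlos → UTC: 10:00–11:30, 12:30–13:00, 16:30–18:00.
Aarav → UTC: 06:00–08:00, 09:00–09:30, 10:30–11:00, 11:30–12:30, 13:00–13:30.
Alice → UTC: 04:30–05:00, 05:30–07:00, 09:30–12:00.
Uma ∩ Carlos: 11:00–11:30.
Uma ∩ Carlos ∩ Aarav: (none).
Uma ∩ Carlos ∩ Aarav ∩ Alice: (none).
Windows ≥ 60 min: (none).

none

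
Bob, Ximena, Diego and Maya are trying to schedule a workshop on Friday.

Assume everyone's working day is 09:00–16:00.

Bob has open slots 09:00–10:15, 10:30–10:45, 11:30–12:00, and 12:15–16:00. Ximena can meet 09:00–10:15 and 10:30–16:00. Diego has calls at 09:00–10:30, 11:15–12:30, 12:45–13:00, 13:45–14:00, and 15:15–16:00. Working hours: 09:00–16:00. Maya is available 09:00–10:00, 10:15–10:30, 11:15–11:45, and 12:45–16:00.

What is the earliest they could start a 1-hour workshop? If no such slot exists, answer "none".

Diego free within 09:00–16:00: 10:30–11:15, 12:30–12:45, 13:00–13:45, 14:00–15:15.
Bob ∩ Ximena: 09:00–10:15, 10:30–10:45, 11:30–12:00, 12:15–16:00.
Bob ∩ Ximena ∩ Diego: 10:30–10:45, 12:30–12:45, 13:00–13:45, 14:00–15:15.
Bob ∩ Ximena ∩ Diego ∩ Maya: 13:00–13:45, 14:00–15:15.
Windows ≥ 60 min: 14:00–15:15.
Earliest such window starts at 14:00.

14:00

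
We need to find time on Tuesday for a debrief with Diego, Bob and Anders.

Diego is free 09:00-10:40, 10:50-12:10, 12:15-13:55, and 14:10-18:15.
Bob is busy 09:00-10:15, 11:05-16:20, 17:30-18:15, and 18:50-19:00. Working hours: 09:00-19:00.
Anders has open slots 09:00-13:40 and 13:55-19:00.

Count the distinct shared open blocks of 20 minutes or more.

Bob free within 09:00–19:00: 10:15–11:05, 16:20–17:30, 18:15–18:50.
Diego ∩ Bob: 10:15–10:40, 10:50–11:05, 16:20–17:30.
Diego ∩ Bob ∩ Anders: 10:15–10:40, 10:50–11:05, 16:20–17:30.
Windows ≥ 20 min: 10:15–10:40, 16:20–17:30.
That's 2 windows.

2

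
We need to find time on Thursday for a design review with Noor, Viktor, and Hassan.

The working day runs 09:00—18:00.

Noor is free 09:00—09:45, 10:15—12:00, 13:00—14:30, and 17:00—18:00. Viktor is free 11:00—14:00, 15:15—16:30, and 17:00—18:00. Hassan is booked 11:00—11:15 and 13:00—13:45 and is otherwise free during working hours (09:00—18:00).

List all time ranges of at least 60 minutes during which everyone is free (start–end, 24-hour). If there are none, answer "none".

Hassan free within 09:00–18:00: 09:00–11:00, 11:15–13:00, 13:45–18:00.
Noor ∩ Viktor: 11:00–12:00, 13:00–14:00, 17:00–18:00.
Noor ∩ Viktor ∩ Hassan: 11:15–12:00, 13:45–14:00, 17:00–18:00.
Windows ≥ 60 min: 17:00–18:00.

17:00–18:00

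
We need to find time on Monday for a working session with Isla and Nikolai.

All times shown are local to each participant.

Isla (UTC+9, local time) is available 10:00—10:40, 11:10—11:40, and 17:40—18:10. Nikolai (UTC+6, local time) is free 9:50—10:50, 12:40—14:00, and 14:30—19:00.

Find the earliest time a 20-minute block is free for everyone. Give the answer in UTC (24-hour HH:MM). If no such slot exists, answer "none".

Isla → UTC: 01:00–01:40, 02:10–02:40, 08:40–09:10.
Nikolai → UTC: 03:50–04:50, 06:40–08:00, 08:30–13:00.
Isla ∩ Nikolai: 08:40–09:10.
Windows ≥ 20 min: 08:40–09:10.
Earliest such window starts at 08:40.

08:40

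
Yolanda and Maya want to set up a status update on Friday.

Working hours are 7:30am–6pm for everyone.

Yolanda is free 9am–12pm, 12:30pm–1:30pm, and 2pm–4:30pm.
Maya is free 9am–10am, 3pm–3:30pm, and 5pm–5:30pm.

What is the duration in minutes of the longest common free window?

Yolanda ∩ Maya: 09:00–10:00, 15:00–15:30.
Common window lengths: 60, 30 min; longest is 60.

60 minutes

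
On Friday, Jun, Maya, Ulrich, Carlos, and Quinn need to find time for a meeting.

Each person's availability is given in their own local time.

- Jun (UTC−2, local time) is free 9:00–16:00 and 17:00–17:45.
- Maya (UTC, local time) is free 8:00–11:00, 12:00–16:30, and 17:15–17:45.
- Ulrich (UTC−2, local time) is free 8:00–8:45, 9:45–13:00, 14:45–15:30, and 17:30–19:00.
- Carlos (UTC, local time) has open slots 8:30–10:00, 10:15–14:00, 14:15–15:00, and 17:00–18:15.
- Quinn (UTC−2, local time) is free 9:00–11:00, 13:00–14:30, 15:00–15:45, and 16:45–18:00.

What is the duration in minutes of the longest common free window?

Jun → UTC: 11:00–18:00, 19:00–19:45.
Maya → UTC: 08:00–11:00, 12:00–16:30, 17:15–17:45.
Ulrich → UTC: 10:00–10:45, 11:45–15:00, 16:45–17:30, 19:30–21:00.
Carlos → UTC: 08:30–10:00, 10:15–14:00, 14:15–15:00, 17:00–18:15.
Quinn → UTC: 11:00–13:00, 15:00–16:30, 17:00–17:45, 18:45–20:00.
Jun ∩ Maya: 12:00–16:30, 17:15–17:45.
Jun ∩ Maya ∩ Ulrich: 12:00–15:00, 17:15–17:30.
Jun ∩ Maya ∩ Ulrich ∩ Carlos: 12:00–14:00, 14:15–15:00, 17:15–17:30.
Jun ∩ Maya ∩ Ulrich ∩ Carlos ∩ Quinn: 12:00–13:00, 17:15–17:30.
Common window lengths: 60, 15 min; longest is 60.

60 minutes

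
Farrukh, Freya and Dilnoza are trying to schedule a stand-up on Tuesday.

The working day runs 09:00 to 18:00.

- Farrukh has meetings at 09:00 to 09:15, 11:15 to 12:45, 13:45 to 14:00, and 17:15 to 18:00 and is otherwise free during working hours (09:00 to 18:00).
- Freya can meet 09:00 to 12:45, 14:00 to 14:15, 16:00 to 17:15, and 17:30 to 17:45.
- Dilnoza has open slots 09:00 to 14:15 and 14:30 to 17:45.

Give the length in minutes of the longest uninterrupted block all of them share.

120 minutes

Farrukh free within 09:00–18:00: 09:15–11:15, 12:45–13:45, 14:00–17:15.
Farrukh ∩ Freya: 09:15–11:15, 14:00–14:15, 16:00–17:15.
Farrukh ∩ Freya ∩ Dilnoza: 09:15–11:15, 14:00–14:15, 16:00–17:15.
Common window lengths: 120, 15, 75 min; longest is 120.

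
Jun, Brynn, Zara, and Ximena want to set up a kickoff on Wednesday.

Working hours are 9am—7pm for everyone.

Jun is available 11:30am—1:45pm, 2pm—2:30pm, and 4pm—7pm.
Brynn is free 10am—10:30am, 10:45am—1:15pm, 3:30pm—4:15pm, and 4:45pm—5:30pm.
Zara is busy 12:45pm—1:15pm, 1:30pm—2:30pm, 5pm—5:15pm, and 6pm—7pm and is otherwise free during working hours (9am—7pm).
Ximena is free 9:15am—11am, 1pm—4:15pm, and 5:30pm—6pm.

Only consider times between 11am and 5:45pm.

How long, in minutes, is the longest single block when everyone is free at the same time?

15 minutes

Zara free within 09:00–19:00: 09:00–12:45, 13:15–13:30, 14:30–17:00, 17:15–18:00.
Jun ∩ Brynn: 11:30–13:15, 16:00–16:15, 16:45–17:30.
Jun ∩ Brynn ∩ Zara: 11:30–12:45, 16:00–16:15, 16:45–17:00, 17:15–17:30.
Jun ∩ Brynn ∩ Zara ∩ Ximena: 16:00–16:15.
Restricted to 11:00–17:45: 16:00–16:15.
Single common window of 15 minutes.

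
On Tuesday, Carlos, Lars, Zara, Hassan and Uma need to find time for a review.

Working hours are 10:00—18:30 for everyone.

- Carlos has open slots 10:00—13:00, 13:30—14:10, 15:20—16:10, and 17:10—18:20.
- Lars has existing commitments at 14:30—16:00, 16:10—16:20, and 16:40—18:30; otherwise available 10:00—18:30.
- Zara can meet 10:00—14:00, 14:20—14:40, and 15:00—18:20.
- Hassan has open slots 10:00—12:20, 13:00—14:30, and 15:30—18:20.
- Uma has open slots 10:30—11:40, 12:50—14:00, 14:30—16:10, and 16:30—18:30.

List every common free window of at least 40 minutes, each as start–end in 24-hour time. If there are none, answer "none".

Lars free within 10:00–18:30: 10:00–14:30, 16:00–16:10, 16:20–16:40.
Carlos ∩ Lars: 10:00–13:00, 13:30–14:10, 16:00–16:10.
Carlos ∩ Lars ∩ Zara: 10:00–13:00, 13:30–14:00, 16:00–16:10.
Carlos ∩ Lars ∩ Zara ∩ Hassan: 10:00–12:20, 13:30–14:00, 16:00–16:10.
Carlos ∩ Lars ∩ Zara ∩ Hassan ∩ Uma: 10:30–11:40, 13:30–14:00, 16:00–16:10.
Windows ≥ 40 min: 10:30–11:40.

10:30–11:40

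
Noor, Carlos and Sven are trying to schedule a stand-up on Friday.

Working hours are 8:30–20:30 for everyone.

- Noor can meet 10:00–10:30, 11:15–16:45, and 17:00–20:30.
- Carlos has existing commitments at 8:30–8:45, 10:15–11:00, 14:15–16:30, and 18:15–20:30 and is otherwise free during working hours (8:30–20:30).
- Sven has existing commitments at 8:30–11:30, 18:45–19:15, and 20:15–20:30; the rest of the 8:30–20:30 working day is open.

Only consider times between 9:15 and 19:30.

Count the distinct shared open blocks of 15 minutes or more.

3

Carlos free within 08:30–20:30: 08:45–10:15, 11:00–14:15, 16:30–18:15.
Sven free within 08:30–20:30: 11:30–18:45, 19:15–20:15.
Noor ∩ Carlos: 10:00–10:15, 11:15–14:15, 16:30–16:45, 17:00–18:15.
Noor ∩ Carlos ∩ Sven: 11:30–14:15, 16:30–16:45, 17:00–18:15.
Restricted to 09:15–19:30: 11:30–14:15, 16:30–16:45, 17:00–18:15.
Windows ≥ 15 min: 11:30–14:15, 16:30–16:45, 17:00–18:15.
That's 3 windows.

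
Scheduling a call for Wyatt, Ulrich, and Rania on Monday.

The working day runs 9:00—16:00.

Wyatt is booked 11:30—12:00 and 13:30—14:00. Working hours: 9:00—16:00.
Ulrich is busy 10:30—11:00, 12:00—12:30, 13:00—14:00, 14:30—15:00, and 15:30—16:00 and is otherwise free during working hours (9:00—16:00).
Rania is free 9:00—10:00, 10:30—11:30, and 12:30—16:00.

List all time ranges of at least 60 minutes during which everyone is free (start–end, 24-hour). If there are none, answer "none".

09:00–10:00

Wyatt free within 09:00–16:00: 09:00–11:30, 12:00–13:30, 14:00–16:00.
Ulrich free within 09:00–16:00: 09:00–10:30, 11:00–12:00, 12:30–13:00, 14:00–14:30, 15:00–15:30.
Wyatt ∩ Ulrich: 09:00–10:30, 11:00–11:30, 12:30–13:00, 14:00–14:30, 15:00–15:30.
Wyatt ∩ Ulrich ∩ Rania: 09:00–10:00, 11:00–11:30, 12:30–13:00, 14:00–14:30, 15:00–15:30.
Windows ≥ 60 min: 09:00–10:00.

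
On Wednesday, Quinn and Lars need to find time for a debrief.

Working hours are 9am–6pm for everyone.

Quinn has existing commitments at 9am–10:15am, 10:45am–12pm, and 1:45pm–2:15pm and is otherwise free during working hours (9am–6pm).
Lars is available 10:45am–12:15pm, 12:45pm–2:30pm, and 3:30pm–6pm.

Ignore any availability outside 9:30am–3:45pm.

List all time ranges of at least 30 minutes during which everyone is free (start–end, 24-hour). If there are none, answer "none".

Quinn free within 09:00–18:00: 10:15–10:45, 12:00–13:45, 14:15–18:00.
Quinn ∩ Lars: 12:00–12:15, 12:45–13:45, 14:15–14:30, 15:30–18:00.
Restricted to 09:30–15:45: 12:00–12:15, 12:45–13:45, 14:15–14:30, 15:30–15:45.
Windows ≥ 30 min: 12:45–13:45.

12:45–13:45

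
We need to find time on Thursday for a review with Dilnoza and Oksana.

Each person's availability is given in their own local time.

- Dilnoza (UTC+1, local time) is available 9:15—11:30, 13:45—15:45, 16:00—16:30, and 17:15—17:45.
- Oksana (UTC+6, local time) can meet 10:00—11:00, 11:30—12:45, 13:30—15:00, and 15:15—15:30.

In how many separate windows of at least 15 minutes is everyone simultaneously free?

2

Dilnoza → UTC: 08:15–10:30, 12:45–14:45, 15:00–15:30, 16:15–16:45.
Oksana → UTC: 04:00–05:00, 05:30–06:45, 07:30–09:00, 09:15–09:30.
Dilnoza ∩ Oksana: 08:15–09:00, 09:15–09:30.
Windows ≥ 15 min: 08:15–09:00, 09:15–09:30.
That's 2 windows.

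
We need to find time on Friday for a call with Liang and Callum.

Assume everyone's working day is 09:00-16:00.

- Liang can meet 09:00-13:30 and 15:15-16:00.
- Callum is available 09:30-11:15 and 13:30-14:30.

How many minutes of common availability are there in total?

105 minutes

Liang ∩ Callum: 09:30–11:15.
Total common minutes: 105.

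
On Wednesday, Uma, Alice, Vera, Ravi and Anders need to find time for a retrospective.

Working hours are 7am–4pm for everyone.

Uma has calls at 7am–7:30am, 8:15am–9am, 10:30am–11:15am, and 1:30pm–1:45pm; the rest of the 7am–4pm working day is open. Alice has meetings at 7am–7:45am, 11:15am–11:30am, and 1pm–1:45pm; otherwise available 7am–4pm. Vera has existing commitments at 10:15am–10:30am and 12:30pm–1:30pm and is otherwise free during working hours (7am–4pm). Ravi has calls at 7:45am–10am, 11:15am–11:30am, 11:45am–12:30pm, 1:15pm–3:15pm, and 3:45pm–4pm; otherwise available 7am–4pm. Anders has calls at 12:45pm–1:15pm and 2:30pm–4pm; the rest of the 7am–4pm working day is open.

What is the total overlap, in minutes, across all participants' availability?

Uma free within 07:00–16:00: 07:30–08:15, 09:00–10:30, 11:15–13:30, 13:45–16:00.
Alice free within 07:00–16:00: 07:45–11:15, 11:30–13:00, 13:45–16:00.
Vera free within 07:00–16:00: 07:00–10:15, 10:30–12:30, 13:30–16:00.
Ravi free within 07:00–16:00: 07:00–07:45, 10:00–11:15, 11:30–11:45, 12:30–13:15, 15:15–15:45.
Anders free within 07:00–16:00: 07:00–12:45, 13:15–14:30.
Uma ∩ Alice: 07:45–08:15, 09:00–10:30, 11:30–13:00, 13:45–16:00.
Uma ∩ Alice ∩ Vera: 07:45–08:15, 09:00–10:15, 11:30–12:30, 13:45–16:00.
Uma ∩ Alice ∩ Vera ∩ Ravi: 10:00–10:15, 11:30–11:45, 15:15–15:45.
Uma ∩ Alice ∩ Vera ∩ Ravi ∩ Anders: 10:00–10:15, 11:30–11:45.
Total common minutes: 15 + 15 = 30.

30 minutes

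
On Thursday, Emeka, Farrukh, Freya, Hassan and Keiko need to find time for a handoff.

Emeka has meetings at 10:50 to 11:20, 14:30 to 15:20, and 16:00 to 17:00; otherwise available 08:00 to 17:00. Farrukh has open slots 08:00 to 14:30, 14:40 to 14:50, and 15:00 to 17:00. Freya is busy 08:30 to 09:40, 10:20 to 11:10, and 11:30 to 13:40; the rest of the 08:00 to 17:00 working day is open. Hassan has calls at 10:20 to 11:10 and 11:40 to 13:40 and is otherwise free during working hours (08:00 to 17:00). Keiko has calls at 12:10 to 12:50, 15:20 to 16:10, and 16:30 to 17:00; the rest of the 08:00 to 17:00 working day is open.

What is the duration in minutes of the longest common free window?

Emeka free within 08:00–17:00: 08:00–10:50, 11:20–14:30, 15:20–16:00.
Freya free within 08:00–17:00: 08:00–08:30, 09:40–10:20, 11:10–11:30, 13:40–17:00.
Hassan free within 08:00–17:00: 08:00–10:20, 11:10–11:40, 13:40–17:00.
Keiko free within 08:00–17:00: 08:00–12:10, 12:50–15:20, 16:10–16:30.
Emeka ∩ Farrukh: 08:00–10:50, 11:20–14:30, 15:20–16:00.
Emeka ∩ Farrukh ∩ Freya: 08:00–08:30, 09:40–10:20, 11:20–11:30, 13:40–14:30, 15:20–16:00.
Emeka ∩ Farrukh ∩ Freya ∩ Hassan: 08:00–08:30, 09:40–10:20, 11:20–11:30, 13:40–14:30, 15:20–16:00.
Emeka ∩ Farrukh ∩ Freya ∩ Hassan ∩ Keiko: 08:00–08:30, 09:40–10:20, 11:20–11:30, 13:40–14:30.
Common window lengths: 30, 40, 10, 50 min; longest is 50.

50 minutes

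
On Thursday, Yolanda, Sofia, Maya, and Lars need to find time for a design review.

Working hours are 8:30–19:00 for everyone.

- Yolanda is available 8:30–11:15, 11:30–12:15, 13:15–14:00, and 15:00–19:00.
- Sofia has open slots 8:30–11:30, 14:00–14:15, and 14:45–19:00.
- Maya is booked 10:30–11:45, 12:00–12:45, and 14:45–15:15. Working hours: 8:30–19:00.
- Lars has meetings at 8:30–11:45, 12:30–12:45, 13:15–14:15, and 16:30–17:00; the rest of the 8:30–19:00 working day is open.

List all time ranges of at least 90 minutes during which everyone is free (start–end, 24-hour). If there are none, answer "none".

Maya free within 08:30–19:00: 08:30–10:30, 11:45–12:00, 12:45–14:45, 15:15–19:00.
Lars free within 08:30–19:00: 11:45–12:30, 12:45–13:15, 14:15–16:30, 17:00–19:00.
Yolanda ∩ Sofia: 08:30–11:15, 15:00–19:00.
Yolanda ∩ Sofia ∩ Maya: 08:30–10:30, 15:15–19:00.
Yolanda ∩ Sofia ∩ Maya ∩ Lars: 15:15–16:30, 17:00–19:00.
Windows ≥ 90 min: 17:00–19:00.

17:00–19:00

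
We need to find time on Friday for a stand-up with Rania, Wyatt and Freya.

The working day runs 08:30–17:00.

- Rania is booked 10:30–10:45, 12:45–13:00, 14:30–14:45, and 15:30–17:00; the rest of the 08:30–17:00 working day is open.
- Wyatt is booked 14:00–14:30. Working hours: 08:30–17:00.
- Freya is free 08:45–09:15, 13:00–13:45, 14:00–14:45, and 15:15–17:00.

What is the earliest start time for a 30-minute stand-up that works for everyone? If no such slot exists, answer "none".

08:45

Rania free within 08:30–17:00: 08:30–10:30, 10:45–12:45, 13:00–14:30, 14:45–15:30.
Wyatt free within 08:30–17:00: 08:30–14:00, 14:30–17:00.
Rania ∩ Wyatt: 08:30–10:30, 10:45–12:45, 13:00–14:00, 14:45–15:30.
Rania ∩ Wyatt ∩ Freya: 08:45–09:15, 13:00–13:45, 15:15–15:30.
Windows ≥ 30 min: 08:45–09:15, 13:00–13:45.
Earliest such window starts at 08:45.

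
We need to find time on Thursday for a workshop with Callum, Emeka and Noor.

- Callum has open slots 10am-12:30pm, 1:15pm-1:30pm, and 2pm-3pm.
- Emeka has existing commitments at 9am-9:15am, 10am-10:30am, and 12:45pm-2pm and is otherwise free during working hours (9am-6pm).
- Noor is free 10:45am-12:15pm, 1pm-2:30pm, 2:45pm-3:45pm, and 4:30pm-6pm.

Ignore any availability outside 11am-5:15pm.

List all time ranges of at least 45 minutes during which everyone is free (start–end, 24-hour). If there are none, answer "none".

Emeka free within 09:00–18:00: 09:15–10:00, 10:30–12:45, 14:00–18:00.
Callum ∩ Emeka: 10:30–12:30, 14:00–15:00.
Callum ∩ Emeka ∩ Noor: 10:45–12:15, 14:00–14:30, 14:45–15:00.
Restricted to 11:00–17:15: 11:00–12:15, 14:00–14:30, 14:45–15:00.
Windows ≥ 45 min: 11:00–12:15.

11:00–12:15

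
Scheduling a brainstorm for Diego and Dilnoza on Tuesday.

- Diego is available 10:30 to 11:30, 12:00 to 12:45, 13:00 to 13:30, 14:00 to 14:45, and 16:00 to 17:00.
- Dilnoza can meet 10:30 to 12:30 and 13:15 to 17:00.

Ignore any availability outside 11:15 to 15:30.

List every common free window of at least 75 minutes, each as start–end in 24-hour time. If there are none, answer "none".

none

Diego ∩ Dilnoza: 10:30–11:30, 12:00–12:30, 13:15–13:30, 14:00–14:45, 16:00–17:00.
Restricted to 11:15–15:30: 11:15–11:30, 12:00–12:30, 13:15–13:30, 14:00–14:45.
Windows ≥ 75 min: (none).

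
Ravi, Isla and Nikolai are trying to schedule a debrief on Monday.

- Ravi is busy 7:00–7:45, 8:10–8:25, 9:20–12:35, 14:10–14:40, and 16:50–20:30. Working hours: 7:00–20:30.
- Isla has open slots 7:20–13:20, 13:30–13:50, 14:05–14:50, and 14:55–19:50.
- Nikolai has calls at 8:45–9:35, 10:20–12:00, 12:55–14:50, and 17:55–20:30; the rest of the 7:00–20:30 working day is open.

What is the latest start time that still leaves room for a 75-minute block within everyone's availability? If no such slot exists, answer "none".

15:35

Ravi free within 07:00–20:30: 07:45–08:10, 08:25–09:20, 12:35–14:10, 14:40–16:50.
Nikolai free within 07:00–20:30: 07:00–08:45, 09:35–10:20, 12:00–12:55, 14:50–17:55.
Ravi ∩ Isla: 07:45–08:10, 08:25–09:20, 12:35–13:20, 13:30–13:50, 14:05–14:10, 14:40–14:50, 14:55–16:50.
Ravi ∩ Isla ∩ Nikolai: 07:45–08:10, 08:25–08:45, 12:35–12:55, 14:55–16:50.
Windows ≥ 75 min: 14:55–16:50.
Latest start in the last window 14:55–16:50 is 16:50 − 75 min = 15:35.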